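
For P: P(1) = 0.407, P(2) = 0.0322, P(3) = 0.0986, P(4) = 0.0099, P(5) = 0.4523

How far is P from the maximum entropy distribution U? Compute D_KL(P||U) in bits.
0.7213 bits

U(i) = 1/5 for all i

D_KL(P||U) = Σ P(x) log₂(P(x) / (1/5))
           = Σ P(x) log₂(P(x)) + log₂(5)
           = log₂(5) - H(P)

H(P) = -Σ P(x) log₂(P(x)):
  -P(1)·log₂(P(1)) = -(0.407)·log₂(0.407) = 0.52784
  -P(2)·log₂(P(2)) = -(0.0322)·log₂(0.0322) = 0.15961
  -P(3)·log₂(P(3)) = -(0.0986)·log₂(0.0986) = 0.32955
  -P(4)·log₂(P(4)) = -(0.0099)·log₂(0.0099) = 0.06592
  -P(5)·log₂(P(5)) = -(0.4523)·log₂(0.4523) = 0.51772
H(P) = 0.52784 + 0.15961 + 0.32955 + 0.06592 + 0.51772 = 1.60064 bits

log₂(5) = 2.32193 bits

D_KL(P||U) = 2.32193 - 1.60064 = 0.72129 ≈ 0.7213 bits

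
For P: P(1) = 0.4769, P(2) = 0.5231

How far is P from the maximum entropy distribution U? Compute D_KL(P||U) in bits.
0.0015 bits

U(i) = 1/2 for all i

D_KL(P||U) = Σ P(x) log₂(P(x) / (1/2))
           = Σ P(x) log₂(P(x)) + log₂(2)
           = log₂(2) - H(P)

H(P) = -Σ P(x) log₂(P(x)):
  -P(1)·log₂(P(1)) = -(0.4769)·log₂(0.4769) = 0.50944
  -P(2)·log₂(P(2)) = -(0.5231)·log₂(0.5231) = 0.48902
H(P) = 0.50944 + 0.48902 = 0.99846 bits

log₂(2) = 1.00000 bits

D_KL(P||U) = 1.00000 - 0.99846 = 0.00154 ≈ 0.0015 bits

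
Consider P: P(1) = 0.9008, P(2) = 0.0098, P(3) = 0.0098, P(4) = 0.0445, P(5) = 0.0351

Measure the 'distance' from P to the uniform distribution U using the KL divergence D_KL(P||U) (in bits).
1.6859 bits

U(i) = 1/5 for all i

D_KL(P||U) = Σ P(x) log₂(P(x) / (1/5))
           = Σ P(x) log₂(P(x)) + log₂(5)
           = log₂(5) - H(P)

H(P) = -Σ P(x) log₂(P(x)):
  -P(1)·log₂(P(1)) = -(0.9008)·log₂(0.9008) = 0.13577
  -P(2)·log₂(P(2)) = -(0.0098)·log₂(0.0098) = 0.06540
  -P(3)·log₂(P(3)) = -(0.0098)·log₂(0.0098) = 0.06540
  -P(4)·log₂(P(4)) = -(0.0445)·log₂(0.0445) = 0.19981
  -P(5)·log₂(P(5)) = -(0.0351)·log₂(0.0351) = 0.16962
H(P) = 0.13577 + 0.06540 + 0.06540 + 0.19981 + 0.16962 = 0.63600 bits

log₂(5) = 2.32193 bits

D_KL(P||U) = 2.32193 - 0.63600 = 1.68593 ≈ 1.6859 bits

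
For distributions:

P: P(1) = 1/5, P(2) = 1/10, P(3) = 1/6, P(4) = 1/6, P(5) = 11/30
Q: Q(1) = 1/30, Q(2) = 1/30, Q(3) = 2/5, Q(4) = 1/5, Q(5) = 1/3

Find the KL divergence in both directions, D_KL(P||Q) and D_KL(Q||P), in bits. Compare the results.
D_KL(P||Q) = 0.4716 bits, D_KL(Q||P) = 0.3730 bits. D_KL(P||Q) is larger than D_KL(Q||P) by 0.0986 bits; the two directions differ.

D_KL(P||Q) = Σ P(x) log₂(P(x)/Q(x))

Computing term by term:
  P(1)·log₂(P(1)/Q(1)) = (1/5)·log₂((1/5)/(1/30)) = 0.51699
  P(2)·log₂(P(2)/Q(2)) = (1/10)·log₂((1/10)/(1/30)) = 0.15850
  P(3)·log₂(P(3)/Q(3)) = (1/6)·log₂((1/6)/(2/5)) = -0.21051
  P(4)·log₂(P(4)/Q(4)) = (1/6)·log₂((1/6)/(1/5)) = -0.04384
  P(5)·log₂(P(5)/Q(5)) = (11/30)·log₂((11/30)/(1/3)) = 0.05042

D_KL(P||Q) = 0.51699 + 0.15850 - 0.21051 - 0.04384 + 0.05042 = 0.47156 ≈ 0.4716 bits

D_KL(Q||P) = Σ Q(x) log₂(Q(x)/P(x))

Computing term by term:
  Q(1)·log₂(Q(1)/P(1)) = (1/30)·log₂((1/30)/(1/5)) = -0.08617
  Q(2)·log₂(Q(2)/P(2)) = (1/30)·log₂((1/30)/(1/10)) = -0.05283
  Q(3)·log₂(Q(3)/P(3)) = (2/5)·log₂((2/5)/(1/6)) = 0.50521
  Q(4)·log₂(Q(4)/P(4)) = (1/5)·log₂((1/5)/(1/6)) = 0.05261
  Q(5)·log₂(Q(5)/P(5)) = (1/3)·log₂((1/3)/(11/30)) = -0.04583

D_KL(Q||P) = -0.08617 - 0.05283 + 0.50521 + 0.05261 - 0.04583 = 0.37299 ≈ 0.3730 bits

These are NOT equal (difference: 0.0986 bits). KL divergence is asymmetric: D_KL(P||Q) ≠ D_KL(Q||P) in general.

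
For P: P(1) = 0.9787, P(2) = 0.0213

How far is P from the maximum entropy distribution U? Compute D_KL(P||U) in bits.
0.8513 bits

U(i) = 1/2 for all i

D_KL(P||U) = Σ P(x) log₂(P(x) / (1/2))
           = Σ P(x) log₂(P(x)) + log₂(2)
           = log₂(2) - H(P)

H(P) = -Σ P(x) log₂(P(x)):
  -P(1)·log₂(P(1)) = -(0.9787)·log₂(0.9787) = 0.03040
  -P(2)·log₂(P(2)) = -(0.0213)·log₂(0.0213) = 0.11828
H(P) = 0.03040 + 0.11828 = 0.14868 bits

log₂(2) = 1.00000 bits

D_KL(P||U) = 1.00000 - 0.14868 = 0.85132 ≈ 0.8513 bits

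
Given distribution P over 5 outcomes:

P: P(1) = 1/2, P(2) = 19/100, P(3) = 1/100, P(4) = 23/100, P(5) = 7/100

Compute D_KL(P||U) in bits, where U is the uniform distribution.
0.5440 bits

U(i) = 1/5 for all i

D_KL(P||U) = Σ P(x) log₂(P(x) / (1/5))
           = Σ P(x) log₂(P(x)) + log₂(5)
           = log₂(5) - H(P)

H(P) = -Σ P(x) log₂(P(x)):
  -P(1)·log₂(P(1)) = -(1/2)·log₂(1/2) = 0.50000
  -P(2)·log₂(P(2)) = -(19/100)·log₂(19/100) = 0.45523
  -P(3)·log₂(P(3)) = -(1/100)·log₂(1/100) = 0.06644
  -P(4)·log₂(P(4)) = -(23/100)·log₂(23/100) = 0.48767
  -P(5)·log₂(P(5)) = -(7/100)·log₂(7/100) = 0.26856
H(P) = 0.50000 + 0.45523 + 0.06644 + 0.48767 + 0.26856 = 1.77790 bits

log₂(5) = 2.32193 bits

D_KL(P||U) = 2.32193 - 1.77790 = 0.54403 ≈ 0.5440 bits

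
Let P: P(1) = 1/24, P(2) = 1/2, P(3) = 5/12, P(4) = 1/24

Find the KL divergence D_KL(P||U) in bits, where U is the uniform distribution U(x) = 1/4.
0.5917 bits

U(i) = 1/4 for all i

D_KL(P||U) = Σ P(x) log₂(P(x) / (1/4))
           = Σ P(x) log₂(P(x)) + log₂(4)
           = log₂(4) - H(P)

H(P) = -Σ P(x) log₂(P(x)):
  -P(1)·log₂(P(1)) = -(1/24)·log₂(1/24) = 0.19104
  -P(2)·log₂(P(2)) = -(1/2)·log₂(1/2) = 0.50000
  -P(3)·log₂(P(3)) = -(5/12)·log₂(5/12) = 0.52626
  -P(4)·log₂(P(4)) = -(1/24)·log₂(1/24) = 0.19104
H(P) = 0.19104 + 0.50000 + 0.52626 + 0.19104 = 1.40834 bits

log₂(4) = 2.00000 bits

D_KL(P||U) = 2.00000 - 1.40834 = 0.59166 ≈ 0.5917 bits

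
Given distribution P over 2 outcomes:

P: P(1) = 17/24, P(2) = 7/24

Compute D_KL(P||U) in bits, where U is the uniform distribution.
0.1291 bits

U(i) = 1/2 for all i

D_KL(P||U) = Σ P(x) log₂(P(x) / (1/2))
           = Σ P(x) log₂(P(x)) + log₂(2)
           = log₂(2) - H(P)

H(P) = -Σ P(x) log₂(P(x)):
  -P(1)·log₂(P(1)) = -(17/24)·log₂(17/24) = 0.35240
  -P(2)·log₂(P(2)) = -(7/24)·log₂(7/24) = 0.51847
H(P) = 0.35240 + 0.51847 = 0.87087 bits

log₂(2) = 1.00000 bits

D_KL(P||U) = 1.00000 - 0.87087 = 0.12913 ≈ 0.1291 bits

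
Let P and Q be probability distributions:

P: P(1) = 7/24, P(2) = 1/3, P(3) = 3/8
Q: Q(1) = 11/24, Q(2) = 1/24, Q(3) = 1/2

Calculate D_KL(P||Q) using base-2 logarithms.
0.6542 bits

D_KL(P||Q) = Σ P(x) log₂(P(x)/Q(x))

Computing term by term:
  P(1)·log₂(P(1)/Q(1)) = (7/24)·log₂((7/24)/(11/24)) = -0.19019
  P(2)·log₂(P(2)/Q(2)) = (1/3)·log₂((1/3)/(1/24)) = 1.00000
  P(3)·log₂(P(3)/Q(3)) = (3/8)·log₂((3/8)/(1/2)) = -0.15564

D_KL(P||Q) = -0.19019 + 1.00000 - 0.15564 = 0.65417 ≈ 0.6542 bits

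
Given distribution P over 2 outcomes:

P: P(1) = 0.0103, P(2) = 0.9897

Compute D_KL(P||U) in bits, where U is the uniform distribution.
0.9172 bits

U(i) = 1/2 for all i

D_KL(P||U) = Σ P(x) log₂(P(x) / (1/2))
           = Σ P(x) log₂(P(x)) + log₂(2)
           = log₂(2) - H(P)

H(P) = -Σ P(x) log₂(P(x)):
  -P(1)·log₂(P(1)) = -(0.0103)·log₂(0.0103) = 0.06799
  -P(2)·log₂(P(2)) = -(0.9897)·log₂(0.9897) = 0.01478
H(P) = 0.06799 + 0.01478 = 0.08277 bits

log₂(2) = 1.00000 bits

D_KL(P||U) = 1.00000 - 0.08277 = 0.91723 ≈ 0.9172 bits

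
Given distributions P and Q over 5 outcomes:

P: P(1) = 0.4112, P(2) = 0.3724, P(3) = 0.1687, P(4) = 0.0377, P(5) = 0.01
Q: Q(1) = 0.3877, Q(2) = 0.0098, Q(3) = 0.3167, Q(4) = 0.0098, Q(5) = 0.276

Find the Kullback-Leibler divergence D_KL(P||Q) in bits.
1.8614 bits

D_KL(P||Q) = Σ P(x) log₂(P(x)/Q(x))

Computing term by term:
  P(1)·log₂(P(1)/Q(1)) = 0.4112·log₂(0.4112/0.3877) = 0.03491
  P(2)·log₂(P(2)/Q(2)) = 0.3724·log₂(0.3724/0.0098) = 1.95433
  P(3)·log₂(P(3)/Q(3)) = 0.1687·log₂(0.1687/0.3167) = -0.15329
  P(4)·log₂(P(4)/Q(4)) = 0.0377·log₂(0.0377/0.0098) = 0.07328
  P(5)·log₂(P(5)/Q(5)) = 0.01·log₂(0.01/0.276) = -0.04787

D_KL(P||Q) = 0.03491 + 1.95433 - 0.15329 + 0.07328 - 0.04787 = 1.86136 ≈ 1.8614 bits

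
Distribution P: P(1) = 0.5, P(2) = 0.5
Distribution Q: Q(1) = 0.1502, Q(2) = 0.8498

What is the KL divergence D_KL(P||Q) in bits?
0.4849 bits

D_KL(P||Q) = Σ P(x) log₂(P(x)/Q(x))

Computing term by term:
  P(1)·log₂(P(1)/Q(1)) = 0.5·log₂(0.5/0.1502) = 0.86752
  P(2)·log₂(P(2)/Q(2)) = 0.5·log₂(0.5/0.8498) = -0.38260

D_KL(P||Q) = 0.86752 - 0.38260 = 0.48492 ≈ 0.4849 bits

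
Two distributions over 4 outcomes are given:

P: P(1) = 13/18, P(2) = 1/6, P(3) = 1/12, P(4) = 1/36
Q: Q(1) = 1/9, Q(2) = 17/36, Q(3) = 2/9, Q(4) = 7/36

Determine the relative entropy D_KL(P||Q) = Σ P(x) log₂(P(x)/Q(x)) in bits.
1.5040 bits

D_KL(P||Q) = Σ P(x) log₂(P(x)/Q(x))

Computing term by term:
  P(1)·log₂(P(1)/Q(1)) = (13/18)·log₂((13/18)/(1/9)) = 1.95032
  P(2)·log₂(P(2)/Q(2)) = (1/6)·log₂((1/6)/(17/36)) = -0.25042
  P(3)·log₂(P(3)/Q(3)) = (1/12)·log₂((1/12)/(2/9)) = -0.11792
  P(4)·log₂(P(4)/Q(4)) = (1/36)·log₂((1/36)/(7/36)) = -0.07798

D_KL(P||Q) = 1.95032 - 0.25042 - 0.11792 - 0.07798 = 1.50400 ≈ 1.5040 bits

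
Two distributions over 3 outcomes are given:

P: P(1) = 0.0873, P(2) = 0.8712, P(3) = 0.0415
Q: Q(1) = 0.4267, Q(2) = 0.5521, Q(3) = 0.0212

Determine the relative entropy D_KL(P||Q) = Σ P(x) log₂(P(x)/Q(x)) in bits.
0.4137 bits

D_KL(P||Q) = Σ P(x) log₂(P(x)/Q(x))

Computing term by term:
  P(1)·log₂(P(1)/Q(1)) = 0.0873·log₂(0.0873/0.4267) = -0.19984
  P(2)·log₂(P(2)/Q(2)) = 0.8712·log₂(0.8712/0.5521) = 0.57331
  P(3)·log₂(P(3)/Q(3)) = 0.0415·log₂(0.0415/0.0212) = 0.04022

D_KL(P||Q) = -0.19984 + 0.57331 + 0.04022 = 0.41369 ≈ 0.4137 bits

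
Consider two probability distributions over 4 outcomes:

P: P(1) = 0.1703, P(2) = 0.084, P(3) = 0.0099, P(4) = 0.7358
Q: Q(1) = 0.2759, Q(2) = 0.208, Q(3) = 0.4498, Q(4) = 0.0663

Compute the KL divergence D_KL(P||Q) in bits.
2.2719 bits

D_KL(P||Q) = Σ P(x) log₂(P(x)/Q(x))

Computing term by term:
  P(1)·log₂(P(1)/Q(1)) = 0.1703·log₂(0.1703/0.2759) = -0.11854
  P(2)·log₂(P(2)/Q(2)) = 0.084·log₂(0.084/0.208) = -0.10988
  P(3)·log₂(P(3)/Q(3)) = 0.0099·log₂(0.0099/0.4498) = -0.05451
  P(4)·log₂(P(4)/Q(4)) = 0.7358·log₂(0.7358/0.0663) = 2.55487

D_KL(P||Q) = -0.11854 - 0.10988 - 0.05451 + 2.55487 = 2.27194 ≈ 2.2719 bits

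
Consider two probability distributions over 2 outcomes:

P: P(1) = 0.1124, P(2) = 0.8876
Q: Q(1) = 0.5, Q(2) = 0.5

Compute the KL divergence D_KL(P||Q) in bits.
0.4929 bits

D_KL(P||Q) = Σ P(x) log₂(P(x)/Q(x))

Computing term by term:
  P(1)·log₂(P(1)/Q(1)) = 0.1124·log₂(0.1124/0.5) = -0.24203
  P(2)·log₂(P(2)/Q(2)) = 0.8876·log₂(0.8876/0.5) = 0.73492

D_KL(P||Q) = -0.24203 + 0.73492 = 0.49289 ≈ 0.4929 bits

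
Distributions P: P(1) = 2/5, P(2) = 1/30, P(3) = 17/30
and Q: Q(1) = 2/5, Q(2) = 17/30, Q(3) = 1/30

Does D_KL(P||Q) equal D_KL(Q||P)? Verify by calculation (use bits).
D_KL(P||Q) = 2.1800 bits, D_KL(Q||P) = 2.1800 bits. Yes — for this pair D_KL(P||Q) = D_KL(Q||P).

D_KL(P||Q) = Σ P(x) log₂(P(x)/Q(x))

Computing term by term:
  P(1)·log₂(P(1)/Q(1)) = (2/5)·log₂((2/5)/(2/5)) = 0.00000
  P(2)·log₂(P(2)/Q(2)) = (1/30)·log₂((1/30)/(17/30)) = -0.13625
  P(3)·log₂(P(3)/Q(3)) = (17/30)·log₂((17/30)/(1/30)) = 2.31623

D_KL(P||Q) = 0.00000 - 0.13625 + 2.31623 = 2.17998 ≈ 2.1800 bits

D_KL(Q||P) = Σ Q(x) log₂(Q(x)/P(x))

Computing term by term:
  Q(1)·log₂(Q(1)/P(1)) = (2/5)·log₂((2/5)/(2/5)) = 0.00000
  Q(2)·log₂(Q(2)/P(2)) = (17/30)·log₂((17/30)/(1/30)) = 2.31623
  Q(3)·log₂(Q(3)/P(3)) = (1/30)·log₂((1/30)/(17/30)) = -0.13625

D_KL(Q||P) = 0.00000 + 2.31623 - 0.13625 = 2.17998 ≈ 2.1800 bits

These ARE equal here. Q is P with outcomes relabeled (Q(2) = P(3), Q(3) = P(2)) by a relabeling that is its own inverse, so the two sums contain exactly the same terms in a different order. This is a special case — KL divergence is not symmetric in general: D_KL(P||Q) ≠ D_KL(Q||P) for most P, Q.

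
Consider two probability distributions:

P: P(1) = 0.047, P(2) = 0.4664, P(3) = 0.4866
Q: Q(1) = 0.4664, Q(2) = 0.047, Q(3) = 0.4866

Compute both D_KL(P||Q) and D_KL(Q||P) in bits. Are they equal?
D_KL(P||Q) = 1.3886 bits, D_KL(Q||P) = 1.3886 bits. Yes, in this case they are equal (although KL divergence is not symmetric in general).

D_KL(P||Q) = Σ P(x) log₂(P(x)/Q(x))

Computing term by term:
  P(1)·log₂(P(1)/Q(1)) = 0.047·log₂(0.047/0.4664) = -0.15561
  P(2)·log₂(P(2)/Q(2)) = 0.4664·log₂(0.4664/0.047) = 1.54417
  P(3)·log₂(P(3)/Q(3)) = 0.4866·log₂(0.4866/0.4866) = 0.00000

D_KL(P||Q) = -0.15561 + 1.54417 + 0.00000 = 1.38856 ≈ 1.3886 bits

D_KL(Q||P) = Σ Q(x) log₂(Q(x)/P(x))

Computing term by term:
  Q(1)·log₂(Q(1)/P(1)) = 0.4664·log₂(0.4664/0.047) = 1.54417
  Q(2)·log₂(Q(2)/P(2)) = 0.047·log₂(0.047/0.4664) = -0.15561
  Q(3)·log₂(Q(3)/P(3)) = 0.4866·log₂(0.4866/0.4866) = 0.00000

D_KL(Q||P) = 1.54417 - 0.15561 + 0.00000 = 1.38856 ≈ 1.3886 bits

These ARE equal here. Q is P with outcomes relabeled (Q(1) = P(2), Q(2) = P(1)) by a relabeling that is its own inverse, so the two sums contain exactly the same terms in a different order. This is a special case — KL divergence is not symmetric in general: D_KL(P||Q) ≠ D_KL(Q||P) for most P, Q.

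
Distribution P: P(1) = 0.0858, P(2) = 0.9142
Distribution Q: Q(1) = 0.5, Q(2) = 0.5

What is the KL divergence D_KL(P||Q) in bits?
0.5777 bits

D_KL(P||Q) = Σ P(x) log₂(P(x)/Q(x))

Computing term by term:
  P(1)·log₂(P(1)/Q(1)) = 0.0858·log₂(0.0858/0.5) = -0.21818
  P(2)·log₂(P(2)/Q(2)) = 0.9142·log₂(0.9142/0.5) = 0.79589

D_KL(P||Q) = -0.21818 + 0.79589 = 0.57771 ≈ 0.5777 bits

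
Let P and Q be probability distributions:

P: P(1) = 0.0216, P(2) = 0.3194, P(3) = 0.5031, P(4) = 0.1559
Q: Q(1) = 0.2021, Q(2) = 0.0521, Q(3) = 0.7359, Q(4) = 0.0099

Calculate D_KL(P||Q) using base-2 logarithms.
1.1099 bits

D_KL(P||Q) = Σ P(x) log₂(P(x)/Q(x))

Computing term by term:
  P(1)·log₂(P(1)/Q(1)) = 0.0216·log₂(0.0216/0.2021) = -0.06968
  P(2)·log₂(P(2)/Q(2)) = 0.3194·log₂(0.3194/0.0521) = 0.83555
  P(3)·log₂(P(3)/Q(3)) = 0.5031·log₂(0.5031/0.7359) = -0.27603
  P(4)·log₂(P(4)/Q(4)) = 0.1559·log₂(0.1559/0.0099) = 0.62002

D_KL(P||Q) = -0.06968 + 0.83555 - 0.27603 + 0.62002 = 1.10986 ≈ 1.1099 bits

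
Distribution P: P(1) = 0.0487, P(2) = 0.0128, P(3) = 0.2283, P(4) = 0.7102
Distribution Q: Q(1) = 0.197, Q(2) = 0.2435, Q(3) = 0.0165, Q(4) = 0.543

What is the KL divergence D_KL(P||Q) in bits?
0.9878 bits

D_KL(P||Q) = Σ P(x) log₂(P(x)/Q(x))

Computing term by term:
  P(1)·log₂(P(1)/Q(1)) = 0.0487·log₂(0.0487/0.197) = -0.09819
  P(2)·log₂(P(2)/Q(2)) = 0.0128·log₂(0.0128/0.2435) = -0.05440
  P(3)·log₂(P(3)/Q(3)) = 0.2283·log₂(0.2283/0.0165) = 0.86535
  P(4)·log₂(P(4)/Q(4)) = 0.7102·log₂(0.7102/0.543) = 0.27504

D_KL(P||Q) = -0.09819 - 0.05440 + 0.86535 + 0.27504 = 0.98780 ≈ 0.9878 bits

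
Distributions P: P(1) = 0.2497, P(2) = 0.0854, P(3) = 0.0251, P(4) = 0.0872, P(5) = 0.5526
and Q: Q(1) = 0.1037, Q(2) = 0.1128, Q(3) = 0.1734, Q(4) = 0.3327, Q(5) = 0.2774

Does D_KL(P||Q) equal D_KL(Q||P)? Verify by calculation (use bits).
D_KL(P||Q) = 0.5933 bits, D_KL(Q||P) = 0.7642 bits. No — D_KL(P||Q) ≠ D_KL(Q||P) for this pair.

D_KL(P||Q) = Σ P(x) log₂(P(x)/Q(x))

Computing term by term:
  P(1)·log₂(P(1)/Q(1)) = 0.2497·log₂(0.2497/0.1037) = 0.31656
  P(2)·log₂(P(2)/Q(2)) = 0.0854·log₂(0.0854/0.1128) = -0.03428
  P(3)·log₂(P(3)/Q(3)) = 0.0251·log₂(0.0251/0.1734) = -0.06999
  P(4)·log₂(P(4)/Q(4)) = 0.0872·log₂(0.0872/0.3327) = -0.16845
  P(5)·log₂(P(5)/Q(5)) = 0.5526·log₂(0.5526/0.2774) = 0.54943

D_KL(P||Q) = 0.31656 - 0.03428 - 0.06999 - 0.16845 + 0.54943 = 0.59327 ≈ 0.5933 bits

D_KL(Q||P) = Σ Q(x) log₂(Q(x)/P(x))

Computing term by term:
  Q(1)·log₂(Q(1)/P(1)) = 0.1037·log₂(0.1037/0.2497) = -0.13147
  Q(2)·log₂(Q(2)/P(2)) = 0.1128·log₂(0.1128/0.0854) = 0.04528
  Q(3)·log₂(Q(3)/P(3)) = 0.1734·log₂(0.1734/0.0251) = 0.48350
  Q(4)·log₂(Q(4)/P(4)) = 0.3327·log₂(0.3327/0.0872) = 0.64272
  Q(5)·log₂(Q(5)/P(5)) = 0.2774·log₂(0.2774/0.5526) = -0.27581

D_KL(Q||P) = -0.13147 + 0.04528 + 0.48350 + 0.64272 - 0.27581 = 0.76422 ≈ 0.7642 bits

These are NOT equal (difference: 0.1709 bits). KL divergence is asymmetric: D_KL(P||Q) ≠ D_KL(Q||P) in general.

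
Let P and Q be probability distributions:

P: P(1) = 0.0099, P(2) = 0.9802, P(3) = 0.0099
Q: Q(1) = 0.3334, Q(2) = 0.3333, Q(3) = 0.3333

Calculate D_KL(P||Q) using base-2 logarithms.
1.4250 bits

D_KL(P||Q) = Σ P(x) log₂(P(x)/Q(x))

Computing term by term:
  P(1)·log₂(P(1)/Q(1)) = 0.0099·log₂(0.0099/0.3334) = -0.05023
  P(2)·log₂(P(2)/Q(2)) = 0.9802·log₂(0.9802/0.3333) = 1.52544
  P(3)·log₂(P(3)/Q(3)) = 0.0099·log₂(0.0099/0.3333) = -0.05023

D_KL(P||Q) = -0.05023 + 1.52544 - 0.05023 = 1.42498 ≈ 1.4250 bits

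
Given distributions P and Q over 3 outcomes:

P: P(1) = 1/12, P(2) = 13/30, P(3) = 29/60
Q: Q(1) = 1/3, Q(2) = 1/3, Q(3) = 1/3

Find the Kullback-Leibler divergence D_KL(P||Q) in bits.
0.2564 bits

D_KL(P||Q) = Σ P(x) log₂(P(x)/Q(x))

Computing term by term:
  P(1)·log₂(P(1)/Q(1)) = (1/12)·log₂((1/12)/(1/3)) = -0.16667
  P(2)·log₂(P(2)/Q(2)) = (13/30)·log₂((13/30)/(1/3)) = 0.16402
  P(3)·log₂(P(3)/Q(3)) = (29/60)·log₂((29/60)/(1/3)) = 0.25909

D_KL(P||Q) = -0.16667 + 0.16402 + 0.25909 = 0.25644 ≈ 0.2564 bits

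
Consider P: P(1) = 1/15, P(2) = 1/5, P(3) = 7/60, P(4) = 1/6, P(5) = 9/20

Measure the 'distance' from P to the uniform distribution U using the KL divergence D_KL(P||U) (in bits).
0.2862 bits

U(i) = 1/5 for all i

D_KL(P||U) = Σ P(x) log₂(P(x) / (1/5))
           = Σ P(x) log₂(P(x)) + log₂(5)
           = log₂(5) - H(P)

H(P) = -Σ P(x) log₂(P(x)):
  -P(1)·log₂(P(1)) = -(1/15)·log₂(1/15) = 0.26046
  -P(2)·log₂(P(2)) = -(1/5)·log₂(1/5) = 0.46439
  -P(3)·log₂(P(3)) = -(7/60)·log₂(7/60) = 0.36161
  -P(4)·log₂(P(4)) = -(1/6)·log₂(1/6) = 0.43083
  -P(5)·log₂(P(5)) = -(9/20)·log₂(9/20) = 0.51840
H(P) = 0.26046 + 0.46439 + 0.36161 + 0.43083 + 0.51840 = 2.03569 bits

log₂(5) = 2.32193 bits

D_KL(P||U) = 2.32193 - 2.03569 = 0.28624 ≈ 0.2862 bits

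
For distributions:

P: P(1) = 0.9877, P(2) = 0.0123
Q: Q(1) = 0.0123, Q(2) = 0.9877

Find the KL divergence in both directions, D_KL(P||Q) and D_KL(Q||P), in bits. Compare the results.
D_KL(P||Q) = 6.1717 bits, D_KL(Q||P) = 6.1717 bits. The two directions give exactly the same value for this pair.

D_KL(P||Q) = Σ P(x) log₂(P(x)/Q(x))

Computing term by term:
  P(1)·log₂(P(1)/Q(1)) = 0.9877·log₂(0.9877/0.0123) = 6.24952
  P(2)·log₂(P(2)/Q(2)) = 0.0123·log₂(0.0123/0.9877) = -0.07783

D_KL(P||Q) = 6.24952 - 0.07783 = 6.17169 ≈ 6.1717 bits

D_KL(Q||P) = Σ Q(x) log₂(Q(x)/P(x))

Computing term by term:
  Q(1)·log₂(Q(1)/P(1)) = 0.0123·log₂(0.0123/0.9877) = -0.07783
  Q(2)·log₂(Q(2)/P(2)) = 0.9877·log₂(0.9877/0.0123) = 6.24952

D_KL(Q||P) = -0.07783 + 6.24952 = 6.17169 ≈ 6.1717 bits

These ARE equal here. Q is P with outcomes relabeled (Q(1) = P(2), Q(2) = P(1)) by a relabeling that is its own inverse, so the two sums contain exactly the same terms in a different order. This is a special case — KL divergence is not symmetric in general: D_KL(P||Q) ≠ D_KL(Q||P) for most P, Q.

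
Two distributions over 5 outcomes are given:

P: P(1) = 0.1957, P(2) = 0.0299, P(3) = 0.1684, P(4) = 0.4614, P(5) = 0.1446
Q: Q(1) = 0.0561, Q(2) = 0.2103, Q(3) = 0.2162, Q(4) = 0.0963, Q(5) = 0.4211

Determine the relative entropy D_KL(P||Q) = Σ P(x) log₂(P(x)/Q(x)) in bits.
1.0279 bits

D_KL(P||Q) = Σ P(x) log₂(P(x)/Q(x))

Computing term by term:
  P(1)·log₂(P(1)/Q(1)) = 0.1957·log₂(0.1957/0.0561) = 0.35276
  P(2)·log₂(P(2)/Q(2)) = 0.0299·log₂(0.0299/0.2103) = -0.08415
  P(3)·log₂(P(3)/Q(3)) = 0.1684·log₂(0.1684/0.2162) = -0.06070
  P(4)·log₂(P(4)/Q(4)) = 0.4614·log₂(0.4614/0.0963) = 1.04295
  P(5)·log₂(P(5)/Q(5)) = 0.1446·log₂(0.1446/0.4211) = -0.22299

D_KL(P||Q) = 0.35276 - 0.08415 - 0.06070 + 1.04295 - 0.22299 = 1.02787 ≈ 1.0279 bits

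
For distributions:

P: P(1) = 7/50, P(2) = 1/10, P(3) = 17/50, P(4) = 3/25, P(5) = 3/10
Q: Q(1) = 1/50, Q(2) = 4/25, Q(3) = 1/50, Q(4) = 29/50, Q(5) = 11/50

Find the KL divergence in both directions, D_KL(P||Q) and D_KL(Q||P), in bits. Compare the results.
D_KL(P||Q) = 1.5764 bits, D_KL(Q||P) = 1.1905 bits. D_KL(P||Q) is larger than D_KL(Q||P) by 0.3859 bits; the two directions differ.

D_KL(P||Q) = Σ P(x) log₂(P(x)/Q(x))

Computing term by term:
  P(1)·log₂(P(1)/Q(1)) = (7/50)·log₂((7/50)/(1/50)) = 0.39303
  P(2)·log₂(P(2)/Q(2)) = (1/10)·log₂((1/10)/(4/25)) = -0.06781
  P(3)·log₂(P(3)/Q(3)) = (17/50)·log₂((17/50)/(1/50)) = 1.38974
  P(4)·log₂(P(4)/Q(4)) = (3/25)·log₂((3/25)/(29/50)) = -0.27276
  P(5)·log₂(P(5)/Q(5)) = (3/10)·log₂((3/10)/(11/50)) = 0.13424

D_KL(P||Q) = 0.39303 - 0.06781 + 1.38974 - 0.27276 + 0.13424 = 1.57644 ≈ 1.5764 bits

D_KL(Q||P) = Σ Q(x) log₂(Q(x)/P(x))

Computing term by term:
  Q(1)·log₂(Q(1)/P(1)) = (1/50)·log₂((1/50)/(7/50)) = -0.05615
  Q(2)·log₂(Q(2)/P(2)) = (4/25)·log₂((4/25)/(1/10)) = 0.10849
  Q(3)·log₂(Q(3)/P(3)) = (1/50)·log₂((1/50)/(17/50)) = -0.08175
  Q(4)·log₂(Q(4)/P(4)) = (29/50)·log₂((29/50)/(3/25)) = 1.31835
  Q(5)·log₂(Q(5)/P(5)) = (11/50)·log₂((11/50)/(3/10)) = -0.09844

D_KL(Q||P) = -0.05615 + 0.10849 - 0.08175 + 1.31835 - 0.09844 = 1.19050 ≈ 1.1905 bits

These are NOT equal (difference: 0.3859 bits). KL divergence is asymmetric: D_KL(P||Q) ≠ D_KL(Q||P) in general.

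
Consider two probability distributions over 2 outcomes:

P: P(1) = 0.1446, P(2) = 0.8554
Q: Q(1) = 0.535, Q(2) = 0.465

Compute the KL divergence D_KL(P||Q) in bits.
0.4793 bits

D_KL(P||Q) = Σ P(x) log₂(P(x)/Q(x))

Computing term by term:
  P(1)·log₂(P(1)/Q(1)) = 0.1446·log₂(0.1446/0.535) = -0.27293
  P(2)·log₂(P(2)/Q(2)) = 0.8554·log₂(0.8554/0.465) = 0.75221

D_KL(P||Q) = -0.27293 + 0.75221 = 0.47928 ≈ 0.4793 bits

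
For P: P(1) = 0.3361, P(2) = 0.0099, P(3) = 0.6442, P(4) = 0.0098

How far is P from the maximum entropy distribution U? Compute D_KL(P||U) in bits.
0.9313 bits

U(i) = 1/4 for all i

D_KL(P||U) = Σ P(x) log₂(P(x) / (1/4))
           = Σ P(x) log₂(P(x)) + log₂(4)
           = log₂(4) - H(P)

H(P) = -Σ P(x) log₂(P(x)):
  -P(1)·log₂(P(1)) = -(0.3361)·log₂(0.3361) = 0.52870
  -P(2)·log₂(P(2)) = -(0.0099)·log₂(0.0099) = 0.06592
  -P(3)·log₂(P(3)) = -(0.6442)·log₂(0.6442) = 0.40869
  -P(4)·log₂(P(4)) = -(0.0098)·log₂(0.0098) = 0.06540
H(P) = 0.52870 + 0.06592 + 0.40869 + 0.06540 = 1.06871 bits

log₂(4) = 2.00000 bits

D_KL(P||U) = 2.00000 - 1.06871 = 0.93129 ≈ 0.9313 bits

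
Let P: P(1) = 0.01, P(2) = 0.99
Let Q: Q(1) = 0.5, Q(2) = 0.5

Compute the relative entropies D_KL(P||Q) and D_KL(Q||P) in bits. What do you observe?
D_KL(P||Q) = 0.9192 bits, D_KL(Q||P) = 2.3292 bits. The two directions give different values (D_KL(Q||P) exceeds D_KL(P||Q) by 1.4100 bits): KL divergence is asymmetric.

D_KL(P||Q) = Σ P(x) log₂(P(x)/Q(x))

Computing term by term:
  P(1)·log₂(P(1)/Q(1)) = 0.01·log₂(0.01/0.5) = -0.05644
  P(2)·log₂(P(2)/Q(2)) = 0.99·log₂(0.99/0.5) = 0.97565

D_KL(P||Q) = -0.05644 + 0.97565 = 0.91921 ≈ 0.9192 bits

D_KL(Q||P) = Σ Q(x) log₂(Q(x)/P(x))

Computing term by term:
  Q(1)·log₂(Q(1)/P(1)) = 0.5·log₂(0.5/0.01) = 2.82193
  Q(2)·log₂(Q(2)/P(2)) = 0.5·log₂(0.5/0.99) = -0.49275

D_KL(Q||P) = 2.82193 - 0.49275 = 2.32918 ≈ 2.3292 bits

These are NOT equal (difference: 1.4100 bits). KL divergence is asymmetric: D_KL(P||Q) ≠ D_KL(Q||P) in general.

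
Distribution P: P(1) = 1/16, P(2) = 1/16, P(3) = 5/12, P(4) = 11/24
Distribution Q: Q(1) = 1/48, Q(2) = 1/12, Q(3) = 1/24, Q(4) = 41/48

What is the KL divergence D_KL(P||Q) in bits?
1.0456 bits

D_KL(P||Q) = Σ P(x) log₂(P(x)/Q(x))

Computing term by term:
  P(1)·log₂(P(1)/Q(1)) = (1/16)·log₂((1/16)/(1/48)) = 0.09906
  P(2)·log₂(P(2)/Q(2)) = (1/16)·log₂((1/16)/(1/12)) = -0.02594
  P(3)·log₂(P(3)/Q(3)) = (5/12)·log₂((5/12)/(1/24)) = 1.38414
  P(4)·log₂(P(4)/Q(4)) = (11/24)·log₂((11/24)/(41/48)) = -0.41164

D_KL(P||Q) = 0.09906 - 0.02594 + 1.38414 - 0.41164 = 1.04562 ≈ 1.0456 bits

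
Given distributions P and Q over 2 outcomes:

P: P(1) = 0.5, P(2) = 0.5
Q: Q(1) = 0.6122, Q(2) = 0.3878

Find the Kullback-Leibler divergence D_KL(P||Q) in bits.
0.0373 bits

D_KL(P||Q) = Σ P(x) log₂(P(x)/Q(x))

Computing term by term:
  P(1)·log₂(P(1)/Q(1)) = 0.5·log₂(0.5/0.6122) = -0.14604
  P(2)·log₂(P(2)/Q(2)) = 0.5·log₂(0.5/0.3878) = 0.18331

D_KL(P||Q) = -0.14604 + 0.18331 = 0.03727 ≈ 0.0373 bits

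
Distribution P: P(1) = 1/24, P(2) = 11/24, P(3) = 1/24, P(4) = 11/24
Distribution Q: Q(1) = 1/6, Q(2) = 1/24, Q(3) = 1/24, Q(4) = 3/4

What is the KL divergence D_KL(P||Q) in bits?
1.1766 bits

D_KL(P||Q) = Σ P(x) log₂(P(x)/Q(x))

Computing term by term:
  P(1)·log₂(P(1)/Q(1)) = (1/24)·log₂((1/24)/(1/6)) = -0.08333
  P(2)·log₂(P(2)/Q(2)) = (11/24)·log₂((11/24)/(1/24)) = 1.58557
  P(3)·log₂(P(3)/Q(3)) = (1/24)·log₂((1/24)/(1/24)) = 0.00000
  P(4)·log₂(P(4)/Q(4)) = (11/24)·log₂((11/24)/(3/4)) = -0.32564

D_KL(P||Q) = -0.08333 + 1.58557 + 0.00000 - 0.32564 = 1.17660 ≈ 1.1766 bits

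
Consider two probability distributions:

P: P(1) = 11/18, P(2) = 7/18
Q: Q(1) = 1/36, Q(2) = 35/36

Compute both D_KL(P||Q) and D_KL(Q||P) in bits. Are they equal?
D_KL(P||Q) = 2.2111 bits, D_KL(Q||P) = 1.1613 bits. No, they are not equal.

D_KL(P||Q) = Σ P(x) log₂(P(x)/Q(x))

Computing term by term:
  P(1)·log₂(P(1)/Q(1)) = (11/18)·log₂((11/18)/(1/36)) = 2.72521
  P(2)·log₂(P(2)/Q(2)) = (7/18)·log₂((7/18)/(35/36)) = -0.51408

D_KL(P||Q) = 2.72521 - 0.51408 = 2.21113 ≈ 2.2111 bits

D_KL(Q||P) = Σ Q(x) log₂(Q(x)/P(x))

Computing term by term:
  Q(1)·log₂(Q(1)/P(1)) = (1/36)·log₂((1/36)/(11/18)) = -0.12387
  Q(2)·log₂(Q(2)/P(2)) = (35/36)·log₂((35/36)/(7/18)) = 1.28521

D_KL(Q||P) = -0.12387 + 1.28521 = 1.16134 ≈ 1.1613 bits

These are NOT equal (difference: 1.0498 bits). KL divergence is asymmetric: D_KL(P||Q) ≠ D_KL(Q||P) in general.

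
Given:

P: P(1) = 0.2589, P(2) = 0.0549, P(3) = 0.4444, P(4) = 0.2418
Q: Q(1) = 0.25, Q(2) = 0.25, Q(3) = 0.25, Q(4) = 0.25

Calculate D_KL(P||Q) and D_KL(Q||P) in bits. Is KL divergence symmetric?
D_KL(P||Q) = 0.2502 bits, D_KL(Q||P) = 0.3387 bits. No, KL divergence is not symmetric.

D_KL(P||Q) = Σ P(x) log₂(P(x)/Q(x))

Computing term by term:
  P(1)·log₂(P(1)/Q(1)) = 0.2589·log₂(0.2589/0.25) = 0.01307
  P(2)·log₂(P(2)/Q(2)) = 0.0549·log₂(0.0549/0.25) = -0.12007
  P(3)·log₂(P(3)/Q(3)) = 0.4444·log₂(0.4444/0.25) = 0.36882
  P(4)·log₂(P(4)/Q(4)) = 0.2418·log₂(0.2418/0.25) = -0.01163

D_KL(P||Q) = 0.01307 - 0.12007 + 0.36882 - 0.01163 = 0.25019 ≈ 0.2502 bits

D_KL(Q||P) = Σ Q(x) log₂(Q(x)/P(x))

Computing term by term:
  Q(1)·log₂(Q(1)/P(1)) = 0.25·log₂(0.25/0.2589) = -0.01262
  Q(2)·log₂(Q(2)/P(2)) = 0.25·log₂(0.25/0.0549) = 0.54676
  Q(3)·log₂(Q(3)/P(3)) = 0.25·log₂(0.25/0.4444) = -0.20748
  Q(4)·log₂(Q(4)/P(4)) = 0.25·log₂(0.25/0.2418) = 0.01203

D_KL(Q||P) = -0.01262 + 0.54676 - 0.20748 + 0.01203 = 0.33869 ≈ 0.3387 bits

These are NOT equal (difference: 0.0885 bits). KL divergence is asymmetric: D_KL(P||Q) ≠ D_KL(Q||P) in general.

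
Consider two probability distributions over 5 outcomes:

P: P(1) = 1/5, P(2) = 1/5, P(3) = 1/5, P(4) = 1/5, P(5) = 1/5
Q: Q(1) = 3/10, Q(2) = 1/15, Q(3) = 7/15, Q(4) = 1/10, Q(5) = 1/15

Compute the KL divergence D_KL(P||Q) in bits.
0.4725 bits

D_KL(P||Q) = Σ P(x) log₂(P(x)/Q(x))

Computing term by term:
  P(1)·log₂(P(1)/Q(1)) = (1/5)·log₂((1/5)/(3/10)) = -0.11699
  P(2)·log₂(P(2)/Q(2)) = (1/5)·log₂((1/5)/(1/15)) = 0.31699
  P(3)·log₂(P(3)/Q(3)) = (1/5)·log₂((1/5)/(7/15)) = -0.24448
  P(4)·log₂(P(4)/Q(4)) = (1/5)·log₂((1/5)/(1/10)) = 0.20000
  P(5)·log₂(P(5)/Q(5)) = (1/5)·log₂((1/5)/(1/15)) = 0.31699

D_KL(P||Q) = -0.11699 + 0.31699 - 0.24448 + 0.20000 + 0.31699 = 0.47251 ≈ 0.4725 bits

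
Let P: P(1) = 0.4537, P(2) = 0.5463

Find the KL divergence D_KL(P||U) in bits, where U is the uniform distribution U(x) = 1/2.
0.0062 bits

U(i) = 1/2 for all i

D_KL(P||U) = Σ P(x) log₂(P(x) / (1/2))
           = Σ P(x) log₂(P(x)) + log₂(2)
           = log₂(2) - H(P)

H(P) = -Σ P(x) log₂(P(x)):
  -P(1)·log₂(P(1)) = -(0.4537)·log₂(0.4537) = 0.51730
  -P(2)·log₂(P(2)) = -(0.5463)·log₂(0.5463) = 0.47650
H(P) = 0.51730 + 0.47650 = 0.99380 bits

log₂(2) = 1.00000 bits

D_KL(P||U) = 1.00000 - 0.99380 = 0.00620 ≈ 0.0062 bits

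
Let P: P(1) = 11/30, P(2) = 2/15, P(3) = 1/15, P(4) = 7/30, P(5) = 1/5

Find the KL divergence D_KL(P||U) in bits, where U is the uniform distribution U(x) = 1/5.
0.1889 bits

U(i) = 1/5 for all i

D_KL(P||U) = Σ P(x) log₂(P(x) / (1/5))
           = Σ P(x) log₂(P(x)) + log₂(5)
           = log₂(5) - H(P)

H(P) = -Σ P(x) log₂(P(x)):
  -P(1)·log₂(P(1)) = -(11/30)·log₂(11/30) = 0.53073
  -P(2)·log₂(P(2)) = -(2/15)·log₂(2/15) = 0.38759
  -P(3)·log₂(P(3)) = -(1/15)·log₂(1/15) = 0.26046
  -P(4)·log₂(P(4)) = -(7/30)·log₂(7/30) = 0.48989
  -P(5)·log₂(P(5)) = -(1/5)·log₂(1/5) = 0.46439
H(P) = 0.53073 + 0.38759 + 0.26046 + 0.48989 + 0.46439 = 2.13306 bits

log₂(5) = 2.32193 bits

D_KL(P||U) = 2.32193 - 2.13306 = 0.18887 ≈ 0.1889 bits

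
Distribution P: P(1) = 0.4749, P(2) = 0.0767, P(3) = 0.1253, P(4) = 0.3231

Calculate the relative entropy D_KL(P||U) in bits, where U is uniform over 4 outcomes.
0.3036 bits

U(i) = 1/4 for all i

D_KL(P||U) = Σ P(x) log₂(P(x) / (1/4))
           = Σ P(x) log₂(P(x)) + log₂(4)
           = log₂(4) - H(P)

H(P) = -Σ P(x) log₂(P(x)):
  -P(1)·log₂(P(1)) = -(0.4749)·log₂(0.4749) = 0.51019
  -P(2)·log₂(P(2)) = -(0.0767)·log₂(0.0767) = 0.28415
  -P(3)·log₂(P(3)) = -(0.1253)·log₂(0.1253) = 0.37547
  -P(4)·log₂(P(4)) = -(0.3231)·log₂(0.3231) = 0.52664
H(P) = 0.51019 + 0.28415 + 0.37547 + 0.52664 = 1.69645 bits

log₂(4) = 2.00000 bits

D_KL(P||U) = 2.00000 - 1.69645 = 0.30355 ≈ 0.3036 bits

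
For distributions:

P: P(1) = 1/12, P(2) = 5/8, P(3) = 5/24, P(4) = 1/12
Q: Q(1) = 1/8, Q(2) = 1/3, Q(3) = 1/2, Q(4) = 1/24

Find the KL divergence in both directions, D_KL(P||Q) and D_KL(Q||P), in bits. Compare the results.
D_KL(P||Q) = 0.3383 bits, D_KL(Q||P) = 0.3607 bits. D_KL(Q||P) is larger than D_KL(P||Q) by 0.0224 bits; the two directions differ.

D_KL(P||Q) = Σ P(x) log₂(P(x)/Q(x))

Computing term by term:
  P(1)·log₂(P(1)/Q(1)) = (1/12)·log₂((1/12)/(1/8)) = -0.04875
  P(2)·log₂(P(2)/Q(2)) = (5/8)·log₂((5/8)/(1/3)) = 0.56681
  P(3)·log₂(P(3)/Q(3)) = (5/24)·log₂((5/24)/(1/2)) = -0.26313
  P(4)·log₂(P(4)/Q(4)) = (1/12)·log₂((1/12)/(1/24)) = 0.08333

D_KL(P||Q) = -0.04875 + 0.56681 - 0.26313 + 0.08333 = 0.33826 ≈ 0.3383 bits

D_KL(Q||P) = Σ Q(x) log₂(Q(x)/P(x))

Computing term by term:
  Q(1)·log₂(Q(1)/P(1)) = (1/8)·log₂((1/8)/(1/12)) = 0.07312
  Q(2)·log₂(Q(2)/P(2)) = (1/3)·log₂((1/3)/(5/8)) = -0.30230
  Q(3)·log₂(Q(3)/P(3)) = (1/2)·log₂((1/2)/(5/24)) = 0.63152
  Q(4)·log₂(Q(4)/P(4)) = (1/24)·log₂((1/24)/(1/12)) = -0.04167

D_KL(Q||P) = 0.07312 - 0.30230 + 0.63152 - 0.04167 = 0.36067 ≈ 0.3607 bits

These are NOT equal (difference: 0.0224 bits). KL divergence is asymmetric: D_KL(P||Q) ≠ D_KL(Q||P) in general.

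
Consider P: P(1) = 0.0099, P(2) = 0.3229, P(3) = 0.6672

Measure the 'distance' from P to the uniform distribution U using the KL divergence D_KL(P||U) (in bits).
0.6029 bits

U(i) = 1/3 for all i

D_KL(P||U) = Σ P(x) log₂(P(x) / (1/3))
           = Σ P(x) log₂(P(x)) + log₂(3)
           = log₂(3) - H(P)

H(P) = -Σ P(x) log₂(P(x)):
  -P(1)·log₂(P(1)) = -(0.0099)·log₂(0.0099) = 0.06592
  -P(2)·log₂(P(2)) = -(0.3229)·log₂(0.3229) = 0.52660
  -P(3)·log₂(P(3)) = -(0.6672)·log₂(0.6672) = 0.38952
H(P) = 0.06592 + 0.52660 + 0.38952 = 0.98204 bits

log₂(3) = 1.58496 bits

D_KL(P||U) = 1.58496 - 0.98204 = 0.60292 ≈ 0.6029 bits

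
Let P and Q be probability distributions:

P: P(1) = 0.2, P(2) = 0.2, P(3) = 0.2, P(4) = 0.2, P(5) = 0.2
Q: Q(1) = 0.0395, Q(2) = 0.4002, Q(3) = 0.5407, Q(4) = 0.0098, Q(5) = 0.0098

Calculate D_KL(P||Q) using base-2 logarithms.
1.7213 bits

D_KL(P||Q) = Σ P(x) log₂(P(x)/Q(x))

Computing term by term:
  P(1)·log₂(P(1)/Q(1)) = 0.2·log₂(0.2/0.0395) = 0.46802
  P(2)·log₂(P(2)/Q(2)) = 0.2·log₂(0.2/0.4002) = -0.20014
  P(3)·log₂(P(3)/Q(3)) = 0.2·log₂(0.2/0.5407) = -0.28697
  P(4)·log₂(P(4)/Q(4)) = 0.2·log₂(0.2/0.0098) = 0.87021
  P(5)·log₂(P(5)/Q(5)) = 0.2·log₂(0.2/0.0098) = 0.87021

D_KL(P||Q) = 0.46802 - 0.20014 - 0.28697 + 0.87021 + 0.87021 = 1.72133 ≈ 1.7213 bits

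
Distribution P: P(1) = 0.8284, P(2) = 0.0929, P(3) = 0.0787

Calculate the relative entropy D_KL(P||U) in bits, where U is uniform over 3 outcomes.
0.7529 bits

U(i) = 1/3 for all i

D_KL(P||U) = Σ P(x) log₂(P(x) / (1/3))
           = Σ P(x) log₂(P(x)) + log₂(3)
           = log₂(3) - H(P)

H(P) = -Σ P(x) log₂(P(x)):
  -P(1)·log₂(P(1)) = -(0.8284)·log₂(0.8284) = 0.22499
  -P(2)·log₂(P(2)) = -(0.0929)·log₂(0.0929) = 0.31848
  -P(3)·log₂(P(3)) = -(0.0787)·log₂(0.0787) = 0.28863
H(P) = 0.22499 + 0.31848 + 0.28863 = 0.83210 bits

log₂(3) = 1.58496 bits

D_KL(P||U) = 1.58496 - 0.83210 = 0.75286 ≈ 0.7529 bits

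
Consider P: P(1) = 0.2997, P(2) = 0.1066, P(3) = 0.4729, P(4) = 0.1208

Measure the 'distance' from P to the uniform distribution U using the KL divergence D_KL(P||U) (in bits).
0.2554 bits

U(i) = 1/4 for all i

D_KL(P||U) = Σ P(x) log₂(P(x) / (1/4))
           = Σ P(x) log₂(P(x)) + log₂(4)
           = log₂(4) - H(P)

H(P) = -Σ P(x) log₂(P(x)):
  -P(1)·log₂(P(1)) = -(0.2997)·log₂(0.2997) = 0.52100
  -P(2)·log₂(P(2)) = -(0.1066)·log₂(0.1066) = 0.34429
  -P(3)·log₂(P(3)) = -(0.4729)·log₂(0.4729) = 0.51092
  -P(4)·log₂(P(4)) = -(0.1208)·log₂(0.1208) = 0.36836
H(P) = 0.52100 + 0.34429 + 0.51092 + 0.36836 = 1.74457 bits

log₂(4) = 2.00000 bits

D_KL(P||U) = 2.00000 - 1.74457 = 0.25543 ≈ 0.2554 bits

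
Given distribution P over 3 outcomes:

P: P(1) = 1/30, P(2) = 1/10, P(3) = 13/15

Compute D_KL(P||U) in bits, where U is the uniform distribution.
0.9103 bits

U(i) = 1/3 for all i

D_KL(P||U) = Σ P(x) log₂(P(x) / (1/3))
           = Σ P(x) log₂(P(x)) + log₂(3)
           = log₂(3) - H(P)

H(P) = -Σ P(x) log₂(P(x)):
  -P(1)·log₂(P(1)) = -(1/30)·log₂(1/30) = 0.16356
  -P(2)·log₂(P(2)) = -(1/10)·log₂(1/10) = 0.33219
  -P(3)·log₂(P(3)) = -(13/15)·log₂(13/15) = 0.17892
H(P) = 0.16356 + 0.33219 + 0.17892 = 0.67467 bits

log₂(3) = 1.58496 bits

D_KL(P||U) = 1.58496 - 0.67467 = 0.91029 ≈ 0.9103 bits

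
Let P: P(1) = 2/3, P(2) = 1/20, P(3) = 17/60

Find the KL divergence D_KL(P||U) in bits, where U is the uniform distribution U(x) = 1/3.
0.4634 bits

U(i) = 1/3 for all i

D_KL(P||U) = Σ P(x) log₂(P(x) / (1/3))
           = Σ P(x) log₂(P(x)) + log₂(3)
           = log₂(3) - H(P)

H(P) = -Σ P(x) log₂(P(x)):
  -P(1)·log₂(P(1)) = -(2/3)·log₂(2/3) = 0.38998
  -P(2)·log₂(P(2)) = -(1/20)·log₂(1/20) = 0.21610
  -P(3)·log₂(P(3)) = -(17/60)·log₂(17/60) = 0.51550
H(P) = 0.38998 + 0.21610 + 0.51550 = 1.12158 bits

log₂(3) = 1.58496 bits

D_KL(P||U) = 1.58496 - 1.12158 = 0.46338 ≈ 0.4634 bits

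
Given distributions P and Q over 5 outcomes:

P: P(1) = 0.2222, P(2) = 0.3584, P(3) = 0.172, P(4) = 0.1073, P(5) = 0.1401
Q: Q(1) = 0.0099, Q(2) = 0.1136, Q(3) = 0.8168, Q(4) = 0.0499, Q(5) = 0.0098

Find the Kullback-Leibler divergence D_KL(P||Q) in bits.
1.8610 bits

D_KL(P||Q) = Σ P(x) log₂(P(x)/Q(x))

Computing term by term:
  P(1)·log₂(P(1)/Q(1)) = 0.2222·log₂(0.2222/0.0099) = 0.99730
  P(2)·log₂(P(2)/Q(2)) = 0.3584·log₂(0.3584/0.1136) = 0.59409
  P(3)·log₂(P(3)/Q(3)) = 0.172·log₂(0.172/0.8168) = -0.38658
  P(4)·log₂(P(4)/Q(4)) = 0.1073·log₂(0.1073/0.0499) = 0.11852
  P(5)·log₂(P(5)/Q(5)) = 0.1401·log₂(0.1401/0.0098) = 0.53764

D_KL(P||Q) = 0.99730 + 0.59409 - 0.38658 + 0.11852 + 0.53764 = 1.86097 ≈ 1.8610 bits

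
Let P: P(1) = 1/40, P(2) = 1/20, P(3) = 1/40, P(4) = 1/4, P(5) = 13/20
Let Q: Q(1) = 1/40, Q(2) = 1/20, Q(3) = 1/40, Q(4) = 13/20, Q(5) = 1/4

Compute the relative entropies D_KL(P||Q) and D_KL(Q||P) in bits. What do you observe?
D_KL(P||Q) = 0.5514 bits, D_KL(Q||P) = 0.5514 bits. The two directions give the same value here, because Q is a self-inverse relabeling of P; in general KL divergence is asymmetric.

D_KL(P||Q) = Σ P(x) log₂(P(x)/Q(x))

Computing term by term:
  P(1)·log₂(P(1)/Q(1)) = (1/40)·log₂((1/40)/(1/40)) = 0.00000
  P(2)·log₂(P(2)/Q(2)) = (1/20)·log₂((1/20)/(1/20)) = 0.00000
  P(3)·log₂(P(3)/Q(3)) = (1/40)·log₂((1/40)/(1/40)) = 0.00000
  P(4)·log₂(P(4)/Q(4)) = (1/4)·log₂((1/4)/(13/20)) = -0.34463
  P(5)·log₂(P(5)/Q(5)) = (13/20)·log₂((13/20)/(1/4)) = 0.89603

D_KL(P||Q) = 0.00000 + 0.00000 + 0.00000 - 0.34463 + 0.89603 = 0.55140 ≈ 0.5514 bits

D_KL(Q||P) = Σ Q(x) log₂(Q(x)/P(x))

Computing term by term:
  Q(1)·log₂(Q(1)/P(1)) = (1/40)·log₂((1/40)/(1/40)) = 0.00000
  Q(2)·log₂(Q(2)/P(2)) = (1/20)·log₂((1/20)/(1/20)) = 0.00000
  Q(3)·log₂(Q(3)/P(3)) = (1/40)·log₂((1/40)/(1/40)) = 0.00000
  Q(4)·log₂(Q(4)/P(4)) = (13/20)·log₂((13/20)/(1/4)) = 0.89603
  Q(5)·log₂(Q(5)/P(5)) = (1/4)·log₂((1/4)/(13/20)) = -0.34463

D_KL(Q||P) = 0.00000 + 0.00000 + 0.00000 + 0.89603 - 0.34463 = 0.55140 ≈ 0.5514 bits

These ARE equal here. Q is P with outcomes relabeled (Q(4) = P(5), Q(5) = P(4)) by a relabeling that is its own inverse, so the two sums contain exactly the same terms in a different order. This is a special case — KL divergence is not symmetric in general: D_KL(P||Q) ≠ D_KL(Q||P) for most P, Q.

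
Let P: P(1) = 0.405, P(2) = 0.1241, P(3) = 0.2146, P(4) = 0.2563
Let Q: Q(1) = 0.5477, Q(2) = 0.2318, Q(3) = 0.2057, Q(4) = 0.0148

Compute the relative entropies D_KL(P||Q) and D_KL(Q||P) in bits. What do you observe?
D_KL(P||Q) = 0.7794 bits, D_KL(Q||P) = 0.3740 bits. The two directions give different values (D_KL(P||Q) exceeds D_KL(Q||P) by 0.4054 bits): KL divergence is asymmetric.

D_KL(P||Q) = Σ P(x) log₂(P(x)/Q(x))

Computing term by term:
  P(1)·log₂(P(1)/Q(1)) = 0.405·log₂(0.405/0.5477) = -0.17636
  P(2)·log₂(P(2)/Q(2)) = 0.1241·log₂(0.1241/0.2318) = -0.11186
  P(3)·log₂(P(3)/Q(3)) = 0.2146·log₂(0.2146/0.2057) = 0.01311
  P(4)·log₂(P(4)/Q(4)) = 0.2563·log₂(0.2563/0.0148) = 1.05446

D_KL(P||Q) = -0.17636 - 0.11186 + 0.01311 + 1.05446 = 0.77935 ≈ 0.7794 bits

D_KL(Q||P) = Σ Q(x) log₂(Q(x)/P(x))

Computing term by term:
  Q(1)·log₂(Q(1)/P(1)) = 0.5477·log₂(0.5477/0.405) = 0.23850
  Q(2)·log₂(Q(2)/P(2)) = 0.2318·log₂(0.2318/0.1241) = 0.20894
  Q(3)·log₂(Q(3)/P(3)) = 0.2057·log₂(0.2057/0.2146) = -0.01257
  Q(4)·log₂(Q(4)/P(4)) = 0.0148·log₂(0.0148/0.2563) = -0.06089

D_KL(Q||P) = 0.23850 + 0.20894 - 0.01257 - 0.06089 = 0.37398 ≈ 0.3740 bits

These are NOT equal (difference: 0.4054 bits). KL divergence is asymmetric: D_KL(P||Q) ≠ D_KL(Q||P) in general.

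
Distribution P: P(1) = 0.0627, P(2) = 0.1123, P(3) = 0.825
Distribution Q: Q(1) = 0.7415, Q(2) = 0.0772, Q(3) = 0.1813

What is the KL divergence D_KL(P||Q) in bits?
1.6407 bits

D_KL(P||Q) = Σ P(x) log₂(P(x)/Q(x))

Computing term by term:
  P(1)·log₂(P(1)/Q(1)) = 0.0627·log₂(0.0627/0.7415) = -0.22346
  P(2)·log₂(P(2)/Q(2)) = 0.1123·log₂(0.1123/0.0772) = 0.06072
  P(3)·log₂(P(3)/Q(3)) = 0.825·log₂(0.825/0.1813) = 1.80346

D_KL(P||Q) = -0.22346 + 0.06072 + 1.80346 = 1.64072 ≈ 1.6407 bits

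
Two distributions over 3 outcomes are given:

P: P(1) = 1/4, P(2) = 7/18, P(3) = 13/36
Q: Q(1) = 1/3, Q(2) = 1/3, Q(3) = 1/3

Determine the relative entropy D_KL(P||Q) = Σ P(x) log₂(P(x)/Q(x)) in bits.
0.0244 bits

D_KL(P||Q) = Σ P(x) log₂(P(x)/Q(x))

Computing term by term:
  P(1)·log₂(P(1)/Q(1)) = (1/4)·log₂((1/4)/(1/3)) = -0.10376
  P(2)·log₂(P(2)/Q(2)) = (7/18)·log₂((7/18)/(1/3)) = 0.08649
  P(3)·log₂(P(3)/Q(3)) = (13/36)·log₂((13/36)/(1/3)) = 0.04170

D_KL(P||Q) = -0.10376 + 0.08649 + 0.04170 = 0.02443 ≈ 0.0244 bits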